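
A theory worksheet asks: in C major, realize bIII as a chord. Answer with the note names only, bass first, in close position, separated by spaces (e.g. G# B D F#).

Eb G Bb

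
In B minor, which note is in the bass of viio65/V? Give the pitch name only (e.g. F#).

The applied chord viio65/V is rooted on E#: E#-G#-B-D.
The figure 65 means first inversion — the third is in the bass.

G#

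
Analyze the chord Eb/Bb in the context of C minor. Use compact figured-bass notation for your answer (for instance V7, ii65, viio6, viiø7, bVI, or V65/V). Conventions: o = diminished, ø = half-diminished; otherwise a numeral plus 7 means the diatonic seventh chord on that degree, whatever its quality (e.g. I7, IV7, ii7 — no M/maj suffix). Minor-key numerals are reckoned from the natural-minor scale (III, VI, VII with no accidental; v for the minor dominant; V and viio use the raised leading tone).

The pitches Eb-G-Bb form a major triad rooted on Eb.
In C minor, Eb is the mediant; the diatonic major triad there is III.
With Bb in the bass the chord is in second inversion, so the figured bass is 64.

III64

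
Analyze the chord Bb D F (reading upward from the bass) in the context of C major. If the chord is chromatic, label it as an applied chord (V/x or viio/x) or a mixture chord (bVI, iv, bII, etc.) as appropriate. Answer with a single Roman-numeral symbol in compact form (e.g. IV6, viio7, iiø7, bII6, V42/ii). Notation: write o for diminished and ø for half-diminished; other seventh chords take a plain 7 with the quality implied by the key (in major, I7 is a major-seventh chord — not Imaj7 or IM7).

The pitches Bb-D-F form a major triad rooted on Bb.
Bb is the lowered seventh degree of C major (diatonic 7 would be B). This is a major triad on the lowered seventh degree (the subtonic), borrowed from the parallel minor.

bVII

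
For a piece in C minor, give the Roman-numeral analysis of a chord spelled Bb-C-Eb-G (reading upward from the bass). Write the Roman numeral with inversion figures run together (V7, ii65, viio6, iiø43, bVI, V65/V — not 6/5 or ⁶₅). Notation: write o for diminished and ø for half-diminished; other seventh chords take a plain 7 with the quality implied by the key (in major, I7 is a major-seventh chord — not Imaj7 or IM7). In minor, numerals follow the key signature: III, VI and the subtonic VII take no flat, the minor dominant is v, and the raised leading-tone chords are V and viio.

i42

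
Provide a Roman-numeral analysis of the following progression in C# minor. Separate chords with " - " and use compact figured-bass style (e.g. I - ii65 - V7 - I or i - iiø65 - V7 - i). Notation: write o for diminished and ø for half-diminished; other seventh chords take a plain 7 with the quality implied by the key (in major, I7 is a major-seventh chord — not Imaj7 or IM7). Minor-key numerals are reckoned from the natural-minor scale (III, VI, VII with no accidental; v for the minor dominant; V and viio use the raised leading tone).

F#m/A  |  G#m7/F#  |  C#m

iv6 - v42 - i

F#m/A: root F# is the subdominant; minor triad there is iv6.
G#m7/F#: root G# is the dominant; minor seventh chord there is v42.
C#m: root C# is the tonic; minor triad there is i.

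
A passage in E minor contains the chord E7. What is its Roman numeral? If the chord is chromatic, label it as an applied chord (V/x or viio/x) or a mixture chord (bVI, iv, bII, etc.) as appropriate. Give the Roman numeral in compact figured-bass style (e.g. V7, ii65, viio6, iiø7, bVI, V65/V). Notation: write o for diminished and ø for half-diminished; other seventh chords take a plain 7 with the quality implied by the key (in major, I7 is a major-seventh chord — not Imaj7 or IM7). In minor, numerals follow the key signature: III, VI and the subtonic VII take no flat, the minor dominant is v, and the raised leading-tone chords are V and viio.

The pitches E-G#-B-D form a dominant seventh chord rooted on E.
E is not a diatonic chord root with this quality in E minor, but it lies a perfect fifth above A (iv), so the chord functions as an applied dominant of iv.

V7/iv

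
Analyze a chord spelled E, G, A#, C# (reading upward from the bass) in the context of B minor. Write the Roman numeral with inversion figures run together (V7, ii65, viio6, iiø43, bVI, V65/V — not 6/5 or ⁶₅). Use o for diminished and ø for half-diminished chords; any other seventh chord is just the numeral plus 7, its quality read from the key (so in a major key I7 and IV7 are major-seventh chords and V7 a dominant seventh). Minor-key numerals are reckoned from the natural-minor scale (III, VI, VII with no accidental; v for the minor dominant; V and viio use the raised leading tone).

viio43

The pitches A#-C#-E-G form a fully diminished seventh chord rooted on A#.
A# is scale degree 7 in B minor, and a fully diminished seventh chord on that degree is written viio7.
With E in the bass the chord is in second inversion, so the figured bass is 43.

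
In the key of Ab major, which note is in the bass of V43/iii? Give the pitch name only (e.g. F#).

The applied chord V43/iii is rooted on G: G-B-D-F.
The figure 43 means second inversion — the fifth is in the bass.

D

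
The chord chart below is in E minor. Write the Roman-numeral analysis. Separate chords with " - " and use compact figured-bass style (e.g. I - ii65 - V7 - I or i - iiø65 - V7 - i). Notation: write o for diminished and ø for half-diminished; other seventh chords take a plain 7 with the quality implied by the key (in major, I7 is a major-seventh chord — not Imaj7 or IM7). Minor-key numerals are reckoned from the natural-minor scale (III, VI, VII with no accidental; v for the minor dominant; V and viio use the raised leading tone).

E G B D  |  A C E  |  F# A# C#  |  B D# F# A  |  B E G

i7 - iv - V/V - V7 - i64

E-G-B-D: minor seventh chord on E = scale degree 1 → i7.
A-C-E: root A is the subdominant; minor triad there is iv.
F#-A#-C# is the secondary dominant of V (major triad on F#): V/V.
B-D#-F#-A has root B, degree 5 in E minor, so V7.
B-E-G has root E, degree 1 in E minor, so i64.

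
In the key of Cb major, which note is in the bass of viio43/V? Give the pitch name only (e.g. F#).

The applied chord viio43/V is rooted on F: F-Ab-Cb-Ebb.
The figure 43 means second inversion — the fifth is in the bass.

Cb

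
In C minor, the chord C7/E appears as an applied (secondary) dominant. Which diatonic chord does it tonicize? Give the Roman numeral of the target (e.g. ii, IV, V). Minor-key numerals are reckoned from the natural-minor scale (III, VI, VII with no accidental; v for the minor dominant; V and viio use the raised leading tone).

The chord is a dominant seventh chord on C.
A dominant resolves down a perfect fifth: C → F. In C minor, F is scale degree 4, i.e. iv.

iv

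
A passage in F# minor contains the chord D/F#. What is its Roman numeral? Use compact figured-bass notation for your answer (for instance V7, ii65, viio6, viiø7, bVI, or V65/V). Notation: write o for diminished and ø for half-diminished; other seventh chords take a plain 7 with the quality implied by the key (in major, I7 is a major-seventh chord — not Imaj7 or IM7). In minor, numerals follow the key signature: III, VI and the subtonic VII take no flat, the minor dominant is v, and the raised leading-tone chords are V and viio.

Stacked in thirds the chord is D-F#-A: a major triad on D.
D is scale degree 6 in F# minor, and a major triad on that degree is written VI.
With F# in the bass the chord is in first inversion, so the figured bass is 6.

VI6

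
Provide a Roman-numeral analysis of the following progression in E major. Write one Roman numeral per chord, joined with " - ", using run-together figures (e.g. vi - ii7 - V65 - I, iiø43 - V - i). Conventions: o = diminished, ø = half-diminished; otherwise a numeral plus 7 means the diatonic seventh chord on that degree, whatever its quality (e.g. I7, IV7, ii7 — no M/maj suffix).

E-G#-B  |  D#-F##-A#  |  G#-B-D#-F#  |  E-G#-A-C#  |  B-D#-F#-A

E-G#-B: major triad on E = scale degree 1 → I.
D#-F##-A#: a major triad on D#, the applied dominant of iii → V/iii.
G#-B-D#-F#: minor seventh chord on G# = scale degree 3 → iii7.
E-G#-A-C#: root A is the subdominant; major seventh chord there is IV43.
B-D#-F#-A: root B is the dominant; dominant seventh chord there is V7.

I - V/iii - iii7 - IV43 - V7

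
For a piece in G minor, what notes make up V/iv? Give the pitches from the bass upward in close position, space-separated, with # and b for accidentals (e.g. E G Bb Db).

G B D

The slash means an applied dominant: we want the dominant of iv. In G minor, iv is C minor, and its dominant is built on G.
Building a major triad on G gives G-B-D.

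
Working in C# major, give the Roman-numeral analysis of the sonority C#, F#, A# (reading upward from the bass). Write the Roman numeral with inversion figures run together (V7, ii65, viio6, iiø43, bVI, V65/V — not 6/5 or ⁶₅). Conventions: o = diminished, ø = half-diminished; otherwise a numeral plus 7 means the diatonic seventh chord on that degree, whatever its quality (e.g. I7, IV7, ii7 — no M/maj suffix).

IV64

Stacked in thirds the chord is F#-A#-C#: a major triad on F#.
In C# major, F# is the subdominant; the diatonic major triad there is IV.
With C# in the bass the chord is in second inversion, so the figured bass is 64.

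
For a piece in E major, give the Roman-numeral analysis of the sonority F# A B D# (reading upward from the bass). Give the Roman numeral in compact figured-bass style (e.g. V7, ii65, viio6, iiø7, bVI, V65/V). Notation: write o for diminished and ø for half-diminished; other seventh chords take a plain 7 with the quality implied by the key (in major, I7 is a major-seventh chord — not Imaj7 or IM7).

Stacked in thirds the chord is B-D#-F#-A: a dominant seventh chord on B.
B is scale degree 5 in E major, and a dominant seventh chord on that degree is written V7.
With F# in the bass the chord is in second inversion, so the figured bass is 43.

V43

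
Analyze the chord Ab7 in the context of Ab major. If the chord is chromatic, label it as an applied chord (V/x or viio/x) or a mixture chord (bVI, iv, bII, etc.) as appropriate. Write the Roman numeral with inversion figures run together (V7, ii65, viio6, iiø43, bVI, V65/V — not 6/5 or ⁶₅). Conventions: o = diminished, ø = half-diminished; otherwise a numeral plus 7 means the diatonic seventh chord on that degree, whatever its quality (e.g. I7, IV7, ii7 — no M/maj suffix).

V7/IV

Stacked in thirds the chord is Ab-C-Eb-Gb: a dominant seventh chord on Ab.
Ab is not a diatonic chord root with this quality in Ab major, but it lies a perfect fifth above Db (IV), so the chord functions as an applied dominant of IV.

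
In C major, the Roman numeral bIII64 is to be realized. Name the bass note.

Bb

bIII in C major has root Eb; the chord is Eb-G-Bb.
The figure 64 means second inversion — the fifth is in the bass.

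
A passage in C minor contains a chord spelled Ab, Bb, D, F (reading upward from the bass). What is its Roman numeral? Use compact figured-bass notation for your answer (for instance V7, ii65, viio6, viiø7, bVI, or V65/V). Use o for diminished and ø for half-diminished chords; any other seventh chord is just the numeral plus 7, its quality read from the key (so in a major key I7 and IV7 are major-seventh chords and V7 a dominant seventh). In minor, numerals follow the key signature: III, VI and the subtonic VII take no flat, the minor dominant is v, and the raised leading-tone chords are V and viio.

VII42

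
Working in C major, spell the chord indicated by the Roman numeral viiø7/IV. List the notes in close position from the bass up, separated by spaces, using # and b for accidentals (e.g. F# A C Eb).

E G Bb D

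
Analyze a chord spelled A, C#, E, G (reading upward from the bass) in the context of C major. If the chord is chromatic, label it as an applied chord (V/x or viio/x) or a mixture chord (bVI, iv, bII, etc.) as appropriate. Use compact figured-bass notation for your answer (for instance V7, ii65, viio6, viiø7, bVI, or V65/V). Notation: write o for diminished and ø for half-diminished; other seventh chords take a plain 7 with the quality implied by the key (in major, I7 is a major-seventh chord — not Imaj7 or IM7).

V7/ii

Stacked in thirds the chord is A-C#-E-G: a dominant seventh chord on A.
A is not a diatonic chord root with this quality in C major, but it lies a perfect fifth above D (ii), so the chord functions as an applied dominant of ii.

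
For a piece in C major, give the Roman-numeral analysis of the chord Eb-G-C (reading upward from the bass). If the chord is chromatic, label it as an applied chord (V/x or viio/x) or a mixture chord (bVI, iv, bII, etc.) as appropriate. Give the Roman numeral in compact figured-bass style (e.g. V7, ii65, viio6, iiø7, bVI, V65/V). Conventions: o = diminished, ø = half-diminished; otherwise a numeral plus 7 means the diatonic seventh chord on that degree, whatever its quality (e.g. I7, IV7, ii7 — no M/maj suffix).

The pitches C-Eb-G form a minor triad rooted on C.
C is the first degree of C major. This is the minor tonic, borrowed from the parallel minor.
With Eb in the bass the chord is in first inversion, so the figured bass is 6.

i6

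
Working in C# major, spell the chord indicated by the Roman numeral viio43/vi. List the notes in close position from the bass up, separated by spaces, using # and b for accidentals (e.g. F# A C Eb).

viio43/vi is a secondary leading-tone chord. The target vi is A# in C# major; the applied chord is rooted a semitone below, on G##.
Building a fully diminished seventh chord on G## gives G##-B#-D#-F#.
With the 43 figure the chord is in second inversion; from the bass D# upward in close position it reads D#-F#-G##-B#.

D# F# G## B#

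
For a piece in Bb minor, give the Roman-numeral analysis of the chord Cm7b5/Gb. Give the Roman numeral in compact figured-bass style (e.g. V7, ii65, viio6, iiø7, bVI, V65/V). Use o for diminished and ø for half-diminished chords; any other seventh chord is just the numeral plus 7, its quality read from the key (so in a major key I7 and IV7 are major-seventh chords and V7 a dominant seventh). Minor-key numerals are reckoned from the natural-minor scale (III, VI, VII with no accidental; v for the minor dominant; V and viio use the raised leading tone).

iiø43

The pitches C-Eb-Gb-Bb form a half-diminished seventh chord rooted on C.
C is scale degree 2 in Bb minor, and a half-diminished seventh chord on that degree is written iiø7.
With Gb in the bass the chord is in second inversion, so the figured bass is 43.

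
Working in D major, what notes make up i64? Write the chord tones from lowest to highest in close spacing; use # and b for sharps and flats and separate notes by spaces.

A D F

Scale degree 1 in D major is D; here the chord built on it is altered to a minor triad. i64 is the minor tonic, borrowed from the parallel minor.
So the chord is D-F-A, a minor triad.
With the 64 figure the chord is in second inversion; from the bass A upward in close position it reads A-D-F.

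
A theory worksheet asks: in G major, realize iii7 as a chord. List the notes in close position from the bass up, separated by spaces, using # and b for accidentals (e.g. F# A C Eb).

B D F# A

The numeral's case and figure indicate a minor seventh chord. In G major its root, the mediant, is B.
That chord is spelled B-D-F#-A.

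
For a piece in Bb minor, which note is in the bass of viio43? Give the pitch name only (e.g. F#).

Eb

viio in Bb minor has root A; the chord is A-C-Eb-Gb.
The figure 43 means second inversion — the fifth is in the bass.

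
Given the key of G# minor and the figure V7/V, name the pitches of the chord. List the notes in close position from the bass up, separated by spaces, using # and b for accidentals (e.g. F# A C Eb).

A# C## E# G#

The slash means an applied dominant: we want the dominant of V. In G# minor, V is D# major, and its dominant is built on A#.
Building a dominant seventh chord on A# gives A#-C##-E#-G#.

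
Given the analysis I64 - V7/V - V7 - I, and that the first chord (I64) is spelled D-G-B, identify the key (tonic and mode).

G major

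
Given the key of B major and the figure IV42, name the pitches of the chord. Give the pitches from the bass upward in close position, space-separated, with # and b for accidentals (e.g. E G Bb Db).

In B major, scale degree 4 is E, and the diatonic chord built there is a major seventh chord.
That chord is spelled E-G#-B-D#.
With the 42 figure the chord is in third inversion; from the bass D# upward in close position it reads D#-E-G#-B.

D# E G# B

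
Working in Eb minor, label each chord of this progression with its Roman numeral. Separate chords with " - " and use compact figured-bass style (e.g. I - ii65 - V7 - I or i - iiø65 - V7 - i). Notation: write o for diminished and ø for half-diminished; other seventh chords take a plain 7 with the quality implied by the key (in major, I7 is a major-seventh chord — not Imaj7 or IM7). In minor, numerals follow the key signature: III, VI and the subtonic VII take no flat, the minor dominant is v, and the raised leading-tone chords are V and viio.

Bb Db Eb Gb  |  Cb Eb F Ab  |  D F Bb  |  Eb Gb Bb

i43 - iiø43 - V6 - i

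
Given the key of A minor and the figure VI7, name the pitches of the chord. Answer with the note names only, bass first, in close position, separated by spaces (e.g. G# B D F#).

The numeral's case and figure indicate a major seventh chord. In A minor its root, scale degree 6, is F.
Stacking thirds from F gives F-A-C-E.

F A C E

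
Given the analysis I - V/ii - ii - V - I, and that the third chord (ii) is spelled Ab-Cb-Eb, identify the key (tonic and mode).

The chord Abm is a minor triad rooted on Ab; its label is ii.
ii on Ab implies Ab is the supertonic; that puts the tonic at Gb, and the lowercase numeral fits major mode.

Gb major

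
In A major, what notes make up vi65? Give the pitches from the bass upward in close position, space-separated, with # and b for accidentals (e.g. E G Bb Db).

A C# E F#

The numeral's case and figure indicate a minor seventh chord. In A major its root, the submediant, is F#.
Stacking thirds from F# gives F#-A-C#-E.
The figured bass 65 indicates first inversion, placing the third (A) in the bass: A-C#-E-F#.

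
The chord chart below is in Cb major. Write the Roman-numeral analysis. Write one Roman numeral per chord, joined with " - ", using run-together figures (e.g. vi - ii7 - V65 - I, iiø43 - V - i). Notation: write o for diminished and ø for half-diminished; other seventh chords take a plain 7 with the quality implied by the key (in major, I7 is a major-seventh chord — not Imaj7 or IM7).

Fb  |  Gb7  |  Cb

Fb has root Fb, degree 4 in Cb major, so IV.
Gb7: dominant seventh chord on Gb = scale degree 5 → V7.
Cb: root Cb is the tonic; major triad there is I.

IV - V7 - I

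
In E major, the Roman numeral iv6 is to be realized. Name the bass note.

iv in E major has root A; the chord is A-C-E.
The figure 6 means first inversion — the third is in the bass.

C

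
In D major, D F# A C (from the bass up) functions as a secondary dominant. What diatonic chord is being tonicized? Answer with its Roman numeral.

The chord is a dominant seventh chord on D.
A dominant resolves down a perfect fifth: D → G. In D major, G is scale degree 4, i.e. IV.

IV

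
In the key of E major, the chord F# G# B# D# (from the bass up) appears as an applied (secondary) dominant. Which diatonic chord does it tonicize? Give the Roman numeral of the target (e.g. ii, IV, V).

The chord is a dominant seventh chord on G#.
A dominant resolves down a perfect fifth: G# → C#. In E major, C# is scale degree 6, i.e. vi.

vi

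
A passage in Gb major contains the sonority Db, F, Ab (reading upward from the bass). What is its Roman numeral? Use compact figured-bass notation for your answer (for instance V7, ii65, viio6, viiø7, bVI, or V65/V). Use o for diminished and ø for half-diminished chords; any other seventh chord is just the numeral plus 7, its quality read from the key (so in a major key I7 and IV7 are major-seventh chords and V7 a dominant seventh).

Stacked in thirds the chord is Db-F-Ab: a major triad on Db.
In Gb major, Db is the dominant; the diatonic major triad there is V.

V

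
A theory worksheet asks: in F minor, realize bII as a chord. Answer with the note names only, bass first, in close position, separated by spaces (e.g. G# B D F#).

bII is the Neapolitan chord — a major triad on the lowered second degree. In F minor that root is Gb.
So the chord is Gb-Bb-Db, a major triad.

Gb Bb Db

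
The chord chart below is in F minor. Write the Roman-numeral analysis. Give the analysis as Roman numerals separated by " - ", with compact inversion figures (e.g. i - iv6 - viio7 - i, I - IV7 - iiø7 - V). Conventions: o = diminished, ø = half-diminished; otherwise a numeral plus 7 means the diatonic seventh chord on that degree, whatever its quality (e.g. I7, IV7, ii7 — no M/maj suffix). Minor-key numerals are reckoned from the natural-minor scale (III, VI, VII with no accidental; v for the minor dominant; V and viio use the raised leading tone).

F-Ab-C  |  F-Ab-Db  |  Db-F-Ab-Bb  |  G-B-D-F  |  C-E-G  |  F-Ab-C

i - VI6 - iv65 - V7/V - V - i

F-Ab-C has root F, degree 1 in F minor, so i.
F-Ab-Db: major triad on Db = scale degree 6 → VI6.
Db-F-Ab-Bb has root Bb, degree 4 in F minor, so iv65.
G-B-D-F is the secondary dominant of V (dominant seventh chord on G): V7/V.
C-E-G has root C, degree 5 in F minor, so V.
F-Ab-C has root F, degree 1 in F minor, so i.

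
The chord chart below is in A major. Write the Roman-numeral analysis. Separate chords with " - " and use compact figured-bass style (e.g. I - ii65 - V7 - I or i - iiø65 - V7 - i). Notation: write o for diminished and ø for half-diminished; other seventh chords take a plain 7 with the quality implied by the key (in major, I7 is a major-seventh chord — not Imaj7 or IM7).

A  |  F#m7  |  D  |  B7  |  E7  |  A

A: root A is the tonic; major triad there is I.
F#m7: root F# is the submediant; minor seventh chord there is vi7.
D has root D, degree 4 in A major, so IV.
B7: a dominant seventh chord on B, the applied dominant of V → V7/V.
E7: root E is the dominant; dominant seventh chord there is V7.
A has root A, degree 1 in A major, so I.

I - vi7 - IV - V7/V - V7 - I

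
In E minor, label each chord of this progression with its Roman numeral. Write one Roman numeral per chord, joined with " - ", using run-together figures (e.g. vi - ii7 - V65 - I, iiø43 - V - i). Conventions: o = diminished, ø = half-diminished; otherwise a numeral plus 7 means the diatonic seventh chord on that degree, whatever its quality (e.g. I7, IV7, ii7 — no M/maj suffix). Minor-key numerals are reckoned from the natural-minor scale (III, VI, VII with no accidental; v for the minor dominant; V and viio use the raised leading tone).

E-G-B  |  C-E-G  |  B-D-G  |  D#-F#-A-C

i - VI - III6 - viio7

E-G-B: root E is the tonic; minor triad there is i.
C-E-G has root C, degree 6 in E minor, so VI.
B-D-G: major triad on G = scale degree 3 → III6.
D#-F#-A-C: fully diminished seventh chord on D# = scale degree 7 → viio7.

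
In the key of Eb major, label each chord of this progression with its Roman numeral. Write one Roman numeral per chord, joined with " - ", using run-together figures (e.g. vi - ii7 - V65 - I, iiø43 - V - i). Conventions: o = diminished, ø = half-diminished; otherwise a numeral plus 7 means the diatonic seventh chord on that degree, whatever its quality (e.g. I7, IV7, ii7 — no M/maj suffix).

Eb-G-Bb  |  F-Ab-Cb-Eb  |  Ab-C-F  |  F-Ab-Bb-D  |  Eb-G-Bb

I - iiø7 - ii6 - V43 - I

Eb-G-Bb: root Eb is the tonic; major triad there is I.
F-Ab-Cb-Eb is non-diatonic — iiø7, a mixture chord from Eb minor.
Ab-C-F: root F is the supertonic; minor triad there is ii6.
F-Ab-Bb-D: dominant seventh chord on Bb = scale degree 5 → V43.
Eb-G-Bb: major triad on Eb = scale degree 1 → I.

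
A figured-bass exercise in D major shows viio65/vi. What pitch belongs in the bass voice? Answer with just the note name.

C#

The applied chord viio65/vi is rooted on A#: A#-C#-E-G.
The figure 65 means first inversion — the third is in the bass.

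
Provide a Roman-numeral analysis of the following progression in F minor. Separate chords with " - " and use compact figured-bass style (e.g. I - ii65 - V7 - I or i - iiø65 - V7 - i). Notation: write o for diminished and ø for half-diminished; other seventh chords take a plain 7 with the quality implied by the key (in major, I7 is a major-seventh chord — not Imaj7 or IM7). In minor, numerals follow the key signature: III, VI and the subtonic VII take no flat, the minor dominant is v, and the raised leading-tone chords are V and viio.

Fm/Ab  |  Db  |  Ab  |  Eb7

i6 - VI - III - VII7

Fm/Ab has root F, degree 1 in F minor, so i6.
Db: major triad on Db = scale degree 6 → VI.
Ab: root Ab is the mediant; major triad there is III.
Eb7: dominant seventh chord on Eb = scale degree 7 → VII7.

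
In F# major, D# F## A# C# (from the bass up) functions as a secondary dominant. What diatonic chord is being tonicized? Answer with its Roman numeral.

The chord is a dominant seventh chord on D#.
A dominant resolves down a perfect fifth: D# → G#. In F# major, G# is scale degree 2, i.e. ii.

ii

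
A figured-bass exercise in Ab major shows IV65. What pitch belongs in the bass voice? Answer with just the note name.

IV in Ab major has root Db; the chord is Db-F-Ab-C.
The figure 65 means first inversion — the third is in the bass.

F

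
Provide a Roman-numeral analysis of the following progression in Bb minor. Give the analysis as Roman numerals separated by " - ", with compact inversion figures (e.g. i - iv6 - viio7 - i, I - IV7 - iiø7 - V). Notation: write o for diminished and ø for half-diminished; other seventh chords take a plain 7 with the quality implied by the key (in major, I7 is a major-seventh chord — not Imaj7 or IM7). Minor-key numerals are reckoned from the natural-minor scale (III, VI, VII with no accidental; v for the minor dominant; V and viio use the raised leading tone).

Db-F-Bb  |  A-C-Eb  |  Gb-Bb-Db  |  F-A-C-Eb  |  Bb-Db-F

Db-F-Bb: minor triad on Bb = scale degree 1 → i6.
A-C-Eb: root A is the leading tone; diminished triad there is viio.
Gb-Bb-Db: major triad on Gb = scale degree 6 → VI.
F-A-C-Eb: root F is the dominant; dominant seventh chord there is V7.
Bb-Db-F: root Bb is the tonic; minor triad there is i.

i6 - viio - VI - V7 - i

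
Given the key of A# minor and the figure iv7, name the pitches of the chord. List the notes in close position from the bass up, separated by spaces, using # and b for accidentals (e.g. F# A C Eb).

D# F# A# C#

The numeral's case and figure indicate a minor seventh chord. In A# minor its root, the subdominant, is D#.
That chord is spelled D#-F#-A#-C#.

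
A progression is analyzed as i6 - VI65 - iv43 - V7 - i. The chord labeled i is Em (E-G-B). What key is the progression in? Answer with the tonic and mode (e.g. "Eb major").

E minor

i is given as E-G-B — a minor triad with root E.
If E is scale degree 1 and the mode makes that degree carry a minor triad, the tonic is E and the mode is minor.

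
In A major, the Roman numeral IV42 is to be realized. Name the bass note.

IV in A major has root D; the chord is D-F#-A-C#.
The figure 42 means third inversion — the seventh is in the bass.

C#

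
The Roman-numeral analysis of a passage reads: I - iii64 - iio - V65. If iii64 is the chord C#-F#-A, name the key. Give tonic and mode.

D major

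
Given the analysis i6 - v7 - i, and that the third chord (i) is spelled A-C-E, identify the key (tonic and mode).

A minor

i is given as A-C-E — a minor triad with root A.
If A is scale degree 1 and the mode makes that degree carry a minor triad, the tonic is A and the mode is minor.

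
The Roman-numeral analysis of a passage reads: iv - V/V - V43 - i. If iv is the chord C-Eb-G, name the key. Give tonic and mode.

G minor

The chord Cm is a minor triad rooted on C; its label is iv.
If C is scale degree 4 and the mode makes that degree carry a minor triad, the tonic is G and the mode is minor.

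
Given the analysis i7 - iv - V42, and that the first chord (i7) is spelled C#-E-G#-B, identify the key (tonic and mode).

The anchor chord is a minor seventh chord on C#, labeled i7.
If C# is scale degree 1 and the mode makes that degree carry a minor seventh chord, the tonic is C# and the mode is minor.

C# minor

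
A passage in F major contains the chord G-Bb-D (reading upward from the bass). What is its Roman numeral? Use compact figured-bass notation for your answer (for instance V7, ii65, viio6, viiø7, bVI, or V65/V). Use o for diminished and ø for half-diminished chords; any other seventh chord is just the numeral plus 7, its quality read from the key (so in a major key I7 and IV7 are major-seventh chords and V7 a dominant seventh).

Stacked in thirds the chord is G-Bb-D: a minor triad on G.
In F major, G is the supertonic; the diatonic minor triad there is ii.

ii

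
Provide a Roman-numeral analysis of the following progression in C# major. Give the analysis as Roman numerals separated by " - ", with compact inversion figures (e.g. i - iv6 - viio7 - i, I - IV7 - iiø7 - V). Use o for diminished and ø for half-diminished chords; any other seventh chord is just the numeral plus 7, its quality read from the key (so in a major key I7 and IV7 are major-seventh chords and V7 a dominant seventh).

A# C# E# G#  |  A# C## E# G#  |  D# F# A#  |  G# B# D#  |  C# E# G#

vi7 - V7/ii - ii - V - I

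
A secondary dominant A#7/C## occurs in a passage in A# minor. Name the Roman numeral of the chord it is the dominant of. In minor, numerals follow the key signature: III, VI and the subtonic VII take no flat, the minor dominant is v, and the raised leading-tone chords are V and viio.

The chord is a dominant seventh chord on A#.
A dominant resolves down a perfect fifth: A# → D#. In A# minor, D# is scale degree 4, i.e. iv.

iv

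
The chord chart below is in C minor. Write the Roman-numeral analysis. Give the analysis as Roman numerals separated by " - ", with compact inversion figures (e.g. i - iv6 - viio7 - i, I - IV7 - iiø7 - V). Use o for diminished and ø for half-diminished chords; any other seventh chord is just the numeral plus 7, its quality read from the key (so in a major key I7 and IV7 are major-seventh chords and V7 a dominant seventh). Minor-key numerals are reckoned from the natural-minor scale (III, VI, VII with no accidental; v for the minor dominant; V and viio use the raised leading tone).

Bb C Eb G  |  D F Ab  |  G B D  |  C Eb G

i42 - iio - V - i

Bb-C-Eb-G has root C, degree 1 in C minor, so i42.
D-F-Ab: diminished triad on D = scale degree 2 → iio.
G-B-D: root G is the dominant; major triad there is V.
C-Eb-G: minor triad on C = scale degree 1 → i.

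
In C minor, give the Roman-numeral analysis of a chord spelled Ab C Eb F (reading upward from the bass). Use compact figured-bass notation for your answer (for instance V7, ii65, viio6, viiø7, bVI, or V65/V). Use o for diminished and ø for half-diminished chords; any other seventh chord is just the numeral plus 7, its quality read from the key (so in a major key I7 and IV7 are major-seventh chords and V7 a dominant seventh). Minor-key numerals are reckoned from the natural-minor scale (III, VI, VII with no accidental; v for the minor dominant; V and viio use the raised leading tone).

Stacked in thirds the chord is F-Ab-C-Eb: a minor seventh chord on F.
In C minor, F is the subdominant; the diatonic minor seventh chord there is iv7.
With Ab in the bass the chord is in first inversion, so the figured bass is 65.

iv65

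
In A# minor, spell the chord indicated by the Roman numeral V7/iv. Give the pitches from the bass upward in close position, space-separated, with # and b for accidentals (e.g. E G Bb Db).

A# C## E# G#

V7/iv is a secondary dominant — the dominant seventh of iv. iv in A# minor is D#, so the applied chord's root is A#, a perfect fifth above.
Building a dominant seventh chord on A# gives A#-C##-E#-G#.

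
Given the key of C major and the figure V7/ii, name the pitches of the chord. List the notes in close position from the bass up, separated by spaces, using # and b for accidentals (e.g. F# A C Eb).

A C# E G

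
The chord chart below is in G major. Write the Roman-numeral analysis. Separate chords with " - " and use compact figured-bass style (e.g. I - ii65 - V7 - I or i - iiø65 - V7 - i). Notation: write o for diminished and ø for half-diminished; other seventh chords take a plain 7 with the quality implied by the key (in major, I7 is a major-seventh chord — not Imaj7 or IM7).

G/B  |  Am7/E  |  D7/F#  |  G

I6 - ii43 - V65 - I

G/B: root G is the tonic; major triad there is I6.
Am7/E has root A, degree 2 in G major, so ii43.
D7/F# has root D, degree 5 in G major, so V65.
G: root G is the tonic; major triad there is I.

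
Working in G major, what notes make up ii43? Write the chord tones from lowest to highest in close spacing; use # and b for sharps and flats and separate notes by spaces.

The numeral's case and figure indicate a minor seventh chord. In G major its root, the supertonic, is A.
Stacking thirds from A gives A-C-E-G.
The figured bass 43 indicates second inversion, placing the fifth (E) in the bass: E-G-A-C.

E G A C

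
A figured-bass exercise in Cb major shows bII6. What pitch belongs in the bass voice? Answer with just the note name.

bII in Cb major has root Dbb; the chord is Dbb-Fb-Abb.
The figure 6 means first inversion — the third is in the bass.

Fb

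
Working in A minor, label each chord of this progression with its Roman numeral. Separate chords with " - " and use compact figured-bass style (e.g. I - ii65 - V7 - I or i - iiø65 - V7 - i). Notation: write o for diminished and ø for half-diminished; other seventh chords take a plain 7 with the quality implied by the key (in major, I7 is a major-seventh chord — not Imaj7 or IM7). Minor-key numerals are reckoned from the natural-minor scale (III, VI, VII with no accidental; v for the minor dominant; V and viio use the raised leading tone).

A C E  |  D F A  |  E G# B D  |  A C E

A-C-E has root A, degree 1 in A minor, so i.
D-F-A has root D, degree 4 in A minor, so iv.
E-G#-B-D: dominant seventh chord on E = scale degree 5 → V7.
A-C-E: root A is the tonic; minor triad there is i.

i - iv - V7 - i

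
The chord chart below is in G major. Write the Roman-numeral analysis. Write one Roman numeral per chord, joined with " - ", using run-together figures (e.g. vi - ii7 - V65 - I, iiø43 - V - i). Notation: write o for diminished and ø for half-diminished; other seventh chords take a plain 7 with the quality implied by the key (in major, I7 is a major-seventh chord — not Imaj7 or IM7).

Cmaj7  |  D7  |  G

IV7 - V7 - I

Cmaj7: major seventh chord on C = scale degree 4 → IV7.
D7 has root D, degree 5 in G major, so V7.
G has root G, degree 1 in G major, so I.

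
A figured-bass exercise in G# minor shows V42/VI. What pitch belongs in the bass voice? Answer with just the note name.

The applied chord V42/VI is rooted on B: B-D#-F#-A.
The figure 42 means third inversion — the seventh is in the bass.

A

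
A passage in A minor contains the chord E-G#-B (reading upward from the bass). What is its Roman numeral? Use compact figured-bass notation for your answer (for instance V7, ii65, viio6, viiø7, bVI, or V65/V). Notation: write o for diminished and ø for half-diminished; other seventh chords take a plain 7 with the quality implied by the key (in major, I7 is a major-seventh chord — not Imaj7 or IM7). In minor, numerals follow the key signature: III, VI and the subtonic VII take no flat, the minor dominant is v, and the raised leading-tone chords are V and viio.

The pitches E-G#-B form a major triad rooted on E.
In A minor, E is the dominant; the diatonic major triad there is V.

V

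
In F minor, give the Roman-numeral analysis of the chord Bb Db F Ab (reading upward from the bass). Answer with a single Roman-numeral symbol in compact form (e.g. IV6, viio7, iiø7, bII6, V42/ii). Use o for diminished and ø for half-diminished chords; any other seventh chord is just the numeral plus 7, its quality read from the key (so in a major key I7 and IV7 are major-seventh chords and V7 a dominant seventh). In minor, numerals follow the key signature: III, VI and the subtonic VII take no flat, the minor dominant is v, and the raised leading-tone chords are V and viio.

iv7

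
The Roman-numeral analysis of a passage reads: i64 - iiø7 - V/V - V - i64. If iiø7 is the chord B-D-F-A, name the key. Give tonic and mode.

The chord Bm7b5 is a half-diminished seventh chord rooted on B; its label is iiø7.
iiø7 on B implies B is the supertonic; that puts the tonic at A, and the lowercase numeral fits minor mode.

A minor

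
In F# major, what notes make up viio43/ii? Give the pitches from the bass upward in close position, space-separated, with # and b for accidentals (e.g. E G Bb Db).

C# E F## A#

viio43/ii is a secondary leading-tone chord. The target ii is G# in F# major; the applied chord is rooted a semitone below, on F##.
Building a fully diminished seventh chord on F## gives F##-A#-C#-E.
The figured bass 43 indicates second inversion, placing the fifth (C#) in the bass: C#-E-F##-A#.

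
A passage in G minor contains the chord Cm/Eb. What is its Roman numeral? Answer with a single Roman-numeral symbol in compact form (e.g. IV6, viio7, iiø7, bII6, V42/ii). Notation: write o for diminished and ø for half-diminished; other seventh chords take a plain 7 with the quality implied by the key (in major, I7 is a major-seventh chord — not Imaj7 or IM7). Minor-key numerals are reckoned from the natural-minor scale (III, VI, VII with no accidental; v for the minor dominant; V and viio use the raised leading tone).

The pitches C-Eb-G form a minor triad rooted on C.
In G minor, C is the subdominant; the diatonic minor triad there is iv.
With Eb in the bass the chord is in first inversion, so the figured bass is 6.

iv6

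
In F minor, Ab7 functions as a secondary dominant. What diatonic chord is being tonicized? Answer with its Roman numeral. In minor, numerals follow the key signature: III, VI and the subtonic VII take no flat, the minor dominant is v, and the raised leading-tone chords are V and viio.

VI

The chord is a dominant seventh chord on Ab.
A dominant resolves down a perfect fifth: Ab → Db. In F minor, Db is scale degree 6, i.e. VI.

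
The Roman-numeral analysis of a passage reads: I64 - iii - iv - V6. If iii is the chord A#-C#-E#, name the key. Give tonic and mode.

F# major

The chord A#m is a minor triad rooted on A#; its label is iii.
If A# is scale degree 3 and the mode makes that degree carry a minor triad, the tonic is F# and the mode is major.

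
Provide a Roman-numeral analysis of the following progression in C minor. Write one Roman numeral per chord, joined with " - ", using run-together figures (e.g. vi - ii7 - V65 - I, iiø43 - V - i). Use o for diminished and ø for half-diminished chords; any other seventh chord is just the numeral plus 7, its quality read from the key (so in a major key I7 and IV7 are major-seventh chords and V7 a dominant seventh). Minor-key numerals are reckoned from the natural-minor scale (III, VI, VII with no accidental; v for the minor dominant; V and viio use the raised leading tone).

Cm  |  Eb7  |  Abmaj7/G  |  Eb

i - V7/VI - VI42 - III

Cm has root C, degree 1 in C minor, so i.
Eb7 is the secondary dominant of VI (dominant seventh chord on Eb): V7/VI.
Abmaj7/G: root Ab is the submediant; major seventh chord there is VI42.
Eb has root Eb, degree 3 in C minor, so III.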